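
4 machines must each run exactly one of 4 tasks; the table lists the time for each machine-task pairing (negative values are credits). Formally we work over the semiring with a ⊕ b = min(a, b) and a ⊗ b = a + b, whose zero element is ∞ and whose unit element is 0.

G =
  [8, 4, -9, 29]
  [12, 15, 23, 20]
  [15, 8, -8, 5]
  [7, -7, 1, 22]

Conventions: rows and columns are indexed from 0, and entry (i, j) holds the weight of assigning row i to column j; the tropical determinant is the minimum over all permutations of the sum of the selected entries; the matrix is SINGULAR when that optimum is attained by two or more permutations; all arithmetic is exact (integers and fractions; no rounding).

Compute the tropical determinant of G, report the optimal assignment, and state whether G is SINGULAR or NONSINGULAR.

σ = (0, 1, 2, 3): 8 + 15 + (-8) + 22 = 37
σ = (0, 1, 3, 2): 8 + 15 + 5 + 1 = 29
σ = (0, 2, 1, 3): 8 + 23 + 8 + 22 = 61
σ = (0, 2, 3, 1): 8 + 23 + 5 + (-7) = 29
σ = (0, 3, 1, 2): 8 + 20 + 8 + 1 = 37
σ = (0, 3, 2, 1): 8 + 20 + (-8) + (-7) = 13
σ = (1, 0, 2, 3): 4 + 12 + (-8) + 22 = 30
σ = (1, 0, 3, 2): 4 + 12 + 5 + 1 = 22
σ = (1, 2, 0, 3): 4 + 23 + 15 + 22 = 64
σ = (1, 2, 3, 0): 4 + 23 + 5 + 7 = 39
σ = (1, 3, 0, 2): 4 + 20 + 15 + 1 = 40
σ = (1, 3, 2, 0): 4 + 20 + (-8) + 7 = 23
σ = (2, 0, 1, 3): (-9) + 12 + 8 + 22 = 33
σ = (2, 0, 3, 1): (-9) + 12 + 5 + (-7) = 1
σ = (2, 1, 0, 3): (-9) + 15 + 15 + 22 = 43
σ = (2, 1, 3, 0): (-9) + 15 + 5 + 7 = 18
σ = (2, 3, 0, 1): (-9) + 20 + 15 + (-7) = 19
σ = (2, 3, 1, 0): (-9) + 20 + 8 + 7 = 26
σ = (3, 0, 1, 2): 29 + 12 + 8 + 1 = 50
σ = (3, 0, 2, 1): 29 + 12 + (-8) + (-7) = 26
σ = (3, 1, 0, 2): 29 + 15 + 15 + 1 = 60
σ = (3, 1, 2, 0): 29 + 15 + (-8) + 7 = 43
σ = (3, 2, 0, 1): 29 + 23 + 15 + (-7) = 60
σ = (3, 2, 1, 0): 29 + 23 + 8 + 7 = 67
Optimal value attained by: σ = (2, 0, 3, 1).
Answer: det⊕(G) = 1; verdict: NONSINGULAR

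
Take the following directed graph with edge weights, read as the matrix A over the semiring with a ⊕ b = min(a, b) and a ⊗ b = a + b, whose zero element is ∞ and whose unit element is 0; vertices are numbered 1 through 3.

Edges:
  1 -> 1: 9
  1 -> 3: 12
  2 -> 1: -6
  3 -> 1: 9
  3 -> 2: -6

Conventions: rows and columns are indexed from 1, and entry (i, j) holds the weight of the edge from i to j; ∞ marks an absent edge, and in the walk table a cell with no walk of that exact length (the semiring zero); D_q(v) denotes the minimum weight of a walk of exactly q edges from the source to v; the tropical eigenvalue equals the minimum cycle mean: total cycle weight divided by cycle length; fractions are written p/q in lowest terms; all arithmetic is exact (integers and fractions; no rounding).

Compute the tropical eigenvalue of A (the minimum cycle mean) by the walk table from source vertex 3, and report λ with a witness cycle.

q=0: [∞, ∞, 0]
q=1: [9, -6, ∞]
q=2: [-12, ∞, 21]
q=3: [-3, 15, 0]
Optimal cycle mean attained by: cycle 1->3->2->1, total 12 + (-6) + (-6), length 3.
Answer: λ = 0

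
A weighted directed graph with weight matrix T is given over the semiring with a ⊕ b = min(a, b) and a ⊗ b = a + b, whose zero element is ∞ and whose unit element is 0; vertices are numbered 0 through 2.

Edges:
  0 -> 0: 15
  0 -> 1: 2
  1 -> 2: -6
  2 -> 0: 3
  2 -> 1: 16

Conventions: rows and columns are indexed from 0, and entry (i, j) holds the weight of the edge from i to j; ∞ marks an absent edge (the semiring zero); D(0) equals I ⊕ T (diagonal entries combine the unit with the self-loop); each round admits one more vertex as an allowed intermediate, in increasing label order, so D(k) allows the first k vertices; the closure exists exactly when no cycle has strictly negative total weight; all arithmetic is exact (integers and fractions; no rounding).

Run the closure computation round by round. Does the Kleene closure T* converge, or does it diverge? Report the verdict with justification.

D(0):
  [0, 2, ∞]
  [∞, 0, -6]
  [3, 16, 0]
D(1):
  [0, 2, ∞]
  [∞, 0, -6]
  [3, 5, 0]
Detection: at round 2, diagonal entry (2, 2) turns strictly negative.
Key observation: the cycle 2->0->1->2 has total weight 3 + 2 + (-6), which is strictly negative.
Answer: DIVERGES — negative cycle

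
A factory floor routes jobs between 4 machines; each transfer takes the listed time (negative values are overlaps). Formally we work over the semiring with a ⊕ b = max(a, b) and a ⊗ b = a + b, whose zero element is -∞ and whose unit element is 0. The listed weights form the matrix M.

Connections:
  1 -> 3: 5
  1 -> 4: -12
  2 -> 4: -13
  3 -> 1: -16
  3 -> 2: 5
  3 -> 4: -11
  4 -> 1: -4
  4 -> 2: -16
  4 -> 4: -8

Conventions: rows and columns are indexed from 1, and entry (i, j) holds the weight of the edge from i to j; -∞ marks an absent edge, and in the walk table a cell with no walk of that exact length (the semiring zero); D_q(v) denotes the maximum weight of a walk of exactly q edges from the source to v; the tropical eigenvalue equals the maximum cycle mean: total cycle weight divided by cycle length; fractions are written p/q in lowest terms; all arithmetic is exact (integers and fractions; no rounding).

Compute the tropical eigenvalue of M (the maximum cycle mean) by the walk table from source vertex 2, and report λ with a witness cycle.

q=0: [-∞, 0, -∞, -∞]
q=1: [-∞, -∞, -∞, -13]
q=2: [-17, -29, -∞, -21]
q=3: [-25, -37, -12, -29]
q=4: [-28, -7, -20, -23]
Optimal cycle mean attained by: cycle 1->3->2->4->1, total 5 + 5 + (-13) + (-4), length 4.
Answer: λ = -7/4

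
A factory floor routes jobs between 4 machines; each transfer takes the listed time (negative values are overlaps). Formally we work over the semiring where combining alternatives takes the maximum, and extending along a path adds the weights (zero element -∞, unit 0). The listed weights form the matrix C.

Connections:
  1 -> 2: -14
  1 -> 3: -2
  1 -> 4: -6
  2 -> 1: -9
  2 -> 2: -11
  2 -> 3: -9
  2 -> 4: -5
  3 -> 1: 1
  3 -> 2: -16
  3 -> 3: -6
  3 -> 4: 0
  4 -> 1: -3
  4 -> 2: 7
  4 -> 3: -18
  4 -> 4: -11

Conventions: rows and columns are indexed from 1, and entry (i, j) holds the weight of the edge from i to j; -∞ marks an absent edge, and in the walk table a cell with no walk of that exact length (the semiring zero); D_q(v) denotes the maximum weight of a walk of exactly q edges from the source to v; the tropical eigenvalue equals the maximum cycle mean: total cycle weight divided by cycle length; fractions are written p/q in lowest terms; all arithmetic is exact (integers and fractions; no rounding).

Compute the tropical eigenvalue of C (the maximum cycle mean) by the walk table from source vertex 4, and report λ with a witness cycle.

q=0: [-∞, -∞, -∞, 0]
q=1: [-3, 7, -18, -11]
q=2: [-2, -4, -2, 2]
q=3: [-1, 9, -4, -2]
q=4: [0, 5, 0, 4]
Optimal cycle mean attained by: cycle 2->4->2, total (-5) + 7, length 2.
Answer: λ = 1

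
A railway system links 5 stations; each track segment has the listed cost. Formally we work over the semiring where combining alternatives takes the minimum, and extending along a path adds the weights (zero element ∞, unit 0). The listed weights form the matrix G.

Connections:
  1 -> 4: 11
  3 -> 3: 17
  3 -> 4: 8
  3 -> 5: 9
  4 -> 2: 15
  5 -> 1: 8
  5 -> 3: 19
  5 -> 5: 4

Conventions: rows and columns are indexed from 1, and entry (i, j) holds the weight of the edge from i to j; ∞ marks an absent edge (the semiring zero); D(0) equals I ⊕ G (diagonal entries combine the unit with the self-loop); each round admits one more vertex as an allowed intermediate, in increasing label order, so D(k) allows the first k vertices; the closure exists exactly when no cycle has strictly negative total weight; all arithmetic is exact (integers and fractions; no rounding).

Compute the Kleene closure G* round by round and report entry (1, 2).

D(0):
  [0, ∞, ∞, 11, ∞]
  [∞, 0, ∞, ∞, ∞]
  [∞, ∞, 0, 8, 9]
  [∞, 15, ∞, 0, ∞]
  [8, ∞, 19, ∞, 0]
D(1):
  [0, ∞, ∞, 11, ∞]
  [∞, 0, ∞, ∞, ∞]
  [∞, ∞, 0, 8, 9]
  [∞, 15, ∞, 0, ∞]
  [8, ∞, 19, 19, 0]
D(2):
  [0, ∞, ∞, 11, ∞]
  [∞, 0, ∞, ∞, ∞]
  [∞, ∞, 0, 8, 9]
  [∞, 15, ∞, 0, ∞]
  [8, ∞, 19, 19, 0]
D(3):
  [0, ∞, ∞, 11, ∞]
  [∞, 0, ∞, ∞, ∞]
  [∞, ∞, 0, 8, 9]
  [∞, 15, ∞, 0, ∞]
  [8, ∞, 19, 19, 0]
D(4):
  [0, 26, ∞, 11, ∞]
  [∞, 0, ∞, ∞, ∞]
  [∞, 23, 0, 8, 9]
  [∞, 15, ∞, 0, ∞]
  [8, 34, 19, 19, 0]
D(5):
  [0, 26, ∞, 11, ∞]
  [∞, 0, ∞, ∞, ∞]
  [17, 23, 0, 8, 9]
  [∞, 15, ∞, 0, ∞]
  [8, 34, 19, 19, 0]
Answer: G*[1][2] = 26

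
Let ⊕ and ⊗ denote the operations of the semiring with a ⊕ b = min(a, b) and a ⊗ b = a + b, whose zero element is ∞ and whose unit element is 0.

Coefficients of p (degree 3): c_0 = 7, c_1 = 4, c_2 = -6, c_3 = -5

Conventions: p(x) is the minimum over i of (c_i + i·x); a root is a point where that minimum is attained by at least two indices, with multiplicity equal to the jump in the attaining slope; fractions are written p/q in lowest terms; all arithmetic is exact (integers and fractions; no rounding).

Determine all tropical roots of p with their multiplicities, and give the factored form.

hull edge (i=0, c=7) to (i=2, c=-6): slope -13/2, span 2
hull edge (i=2, c=-6) to (i=3, c=-5): slope 1, span 1
Factored form: p(x) = -5 ⊗ (x ⊕ (-1)) ⊗ (x ⊕ 13/2) ⊗ (x ⊕ 13/2)
Answer: roots = -1 (mult 1), 13/2 (mult 2)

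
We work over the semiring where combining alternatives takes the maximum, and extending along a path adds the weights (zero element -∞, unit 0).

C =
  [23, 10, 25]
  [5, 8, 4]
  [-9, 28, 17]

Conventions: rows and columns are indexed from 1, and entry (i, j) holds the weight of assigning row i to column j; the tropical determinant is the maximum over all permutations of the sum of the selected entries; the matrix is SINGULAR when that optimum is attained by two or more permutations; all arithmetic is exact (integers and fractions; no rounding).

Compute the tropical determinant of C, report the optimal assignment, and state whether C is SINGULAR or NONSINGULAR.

σ = (1, 2, 3): 23 + 8 + 17 = 48
σ = (1, 3, 2): 23 + 4 + 28 = 55
σ = (2, 1, 3): 10 + 5 + 17 = 32
σ = (2, 3, 1): 10 + 4 + (-9) = 5
σ = (3, 1, 2): 25 + 5 + 28 = 58
σ = (3, 2, 1): 25 + 8 + (-9) = 24
Optimal value attained by: σ = (3, 1, 2).
Answer: det⊕(C) = 58; verdict: NONSINGULAR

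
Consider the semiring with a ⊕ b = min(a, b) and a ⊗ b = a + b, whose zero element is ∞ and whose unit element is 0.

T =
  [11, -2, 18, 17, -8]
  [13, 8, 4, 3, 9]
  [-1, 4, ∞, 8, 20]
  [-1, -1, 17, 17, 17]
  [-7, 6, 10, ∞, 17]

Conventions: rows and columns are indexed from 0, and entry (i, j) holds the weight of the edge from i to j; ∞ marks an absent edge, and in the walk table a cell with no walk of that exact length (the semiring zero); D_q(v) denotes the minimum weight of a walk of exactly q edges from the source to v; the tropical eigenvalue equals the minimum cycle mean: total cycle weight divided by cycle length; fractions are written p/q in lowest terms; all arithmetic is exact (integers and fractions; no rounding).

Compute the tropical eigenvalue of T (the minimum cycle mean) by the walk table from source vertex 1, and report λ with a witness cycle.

q=0: [∞, 0, ∞, ∞, ∞]
q=1: [13, 8, 4, 3, 9]
q=2: [2, 2, 12, 11, 5]
q=3: [-2, 0, 6, 5, -6]
q=4: [-13, -4, 4, 3, -10]
q=5: [-17, -15, 0, -1, -21]
Optimal cycle mean attained by: cycle 0->4->0, total (-8) + (-7), length 2.
Answer: λ = -15/2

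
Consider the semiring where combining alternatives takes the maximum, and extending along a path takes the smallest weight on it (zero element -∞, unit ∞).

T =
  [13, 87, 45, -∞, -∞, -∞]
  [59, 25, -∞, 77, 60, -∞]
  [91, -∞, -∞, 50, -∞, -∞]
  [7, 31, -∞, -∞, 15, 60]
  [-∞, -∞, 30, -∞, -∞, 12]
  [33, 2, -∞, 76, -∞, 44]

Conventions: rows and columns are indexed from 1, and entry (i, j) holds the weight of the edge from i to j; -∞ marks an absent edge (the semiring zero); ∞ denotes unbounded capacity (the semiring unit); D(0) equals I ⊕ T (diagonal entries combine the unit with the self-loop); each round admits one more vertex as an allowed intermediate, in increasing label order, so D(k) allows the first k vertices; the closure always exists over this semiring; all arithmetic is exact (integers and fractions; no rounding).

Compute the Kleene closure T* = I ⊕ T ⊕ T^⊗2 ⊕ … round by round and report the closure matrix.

D(0):
  [∞, 87, 45, -∞, -∞, -∞]
  [59, ∞, -∞, 77, 60, -∞]
  [91, -∞, ∞, 50, -∞, -∞]
  [7, 31, -∞, ∞, 15, 60]
  [-∞, -∞, 30, -∞, ∞, 12]
  [33, 2, -∞, 76, -∞, ∞]
D(1):
  [∞, 87, 45, -∞, -∞, -∞]
  [59, ∞, 45, 77, 60, -∞]
  [91, 87, ∞, 50, -∞, -∞]
  [7, 31, 7, ∞, 15, 60]
  [-∞, -∞, 30, -∞, ∞, 12]
  [33, 33, 33, 76, -∞, ∞]
D(2):
  [∞, 87, 45, 77, 60, -∞]
  [59, ∞, 45, 77, 60, -∞]
  [91, 87, ∞, 77, 60, -∞]
  [31, 31, 31, ∞, 31, 60]
  [-∞, -∞, 30, -∞, ∞, 12]
  [33, 33, 33, 76, 33, ∞]
D(3):
  [∞, 87, 45, 77, 60, -∞]
  [59, ∞, 45, 77, 60, -∞]
  [91, 87, ∞, 77, 60, -∞]
  [31, 31, 31, ∞, 31, 60]
  [30, 30, 30, 30, ∞, 12]
  [33, 33, 33, 76, 33, ∞]
D(4):
  [∞, 87, 45, 77, 60, 60]
  [59, ∞, 45, 77, 60, 60]
  [91, 87, ∞, 77, 60, 60]
  [31, 31, 31, ∞, 31, 60]
  [30, 30, 30, 30, ∞, 30]
  [33, 33, 33, 76, 33, ∞]
D(5):
  [∞, 87, 45, 77, 60, 60]
  [59, ∞, 45, 77, 60, 60]
  [91, 87, ∞, 77, 60, 60]
  [31, 31, 31, ∞, 31, 60]
  [30, 30, 30, 30, ∞, 30]
  [33, 33, 33, 76, 33, ∞]
D(6):
  [∞, 87, 45, 77, 60, 60]
  [59, ∞, 45, 77, 60, 60]
  [91, 87, ∞, 77, 60, 60]
  [33, 33, 33, ∞, 33, 60]
  [30, 30, 30, 30, ∞, 30]
  [33, 33, 33, 76, 33, ∞]
Answer: T* = [[∞, 87, 45, 77, 60, 60], [59, ∞, 45, 77, 60, 60], [91, 87, ∞, 77, 60, 60], [33, 33, 33, ∞, 33, 60], [30, 30, 30, 30, ∞, 30], [33, 33, 33, 76, 33, ∞]]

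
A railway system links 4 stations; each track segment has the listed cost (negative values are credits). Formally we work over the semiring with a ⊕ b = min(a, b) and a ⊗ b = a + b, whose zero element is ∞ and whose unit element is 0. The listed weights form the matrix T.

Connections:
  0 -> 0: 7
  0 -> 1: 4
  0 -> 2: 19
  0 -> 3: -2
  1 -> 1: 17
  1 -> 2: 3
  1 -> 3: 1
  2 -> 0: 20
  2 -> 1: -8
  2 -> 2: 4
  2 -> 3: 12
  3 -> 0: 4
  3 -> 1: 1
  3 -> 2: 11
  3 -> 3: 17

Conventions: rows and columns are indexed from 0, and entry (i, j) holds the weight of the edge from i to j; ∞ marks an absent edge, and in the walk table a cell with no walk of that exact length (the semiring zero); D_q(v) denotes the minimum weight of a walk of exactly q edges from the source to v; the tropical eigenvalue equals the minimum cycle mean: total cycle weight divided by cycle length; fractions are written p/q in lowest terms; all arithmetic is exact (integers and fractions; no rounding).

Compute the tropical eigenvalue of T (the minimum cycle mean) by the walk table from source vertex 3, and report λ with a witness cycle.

q=0: [∞, ∞, ∞, 0]
q=1: [4, 1, 11, 17]
q=2: [11, 3, 4, 2]
q=3: [6, -4, 6, 4]
q=4: [8, -2, -1, -3]
Optimal cycle mean attained by: cycle 1->2->1, total 3 + (-8), length 2.
Answer: λ = -5/2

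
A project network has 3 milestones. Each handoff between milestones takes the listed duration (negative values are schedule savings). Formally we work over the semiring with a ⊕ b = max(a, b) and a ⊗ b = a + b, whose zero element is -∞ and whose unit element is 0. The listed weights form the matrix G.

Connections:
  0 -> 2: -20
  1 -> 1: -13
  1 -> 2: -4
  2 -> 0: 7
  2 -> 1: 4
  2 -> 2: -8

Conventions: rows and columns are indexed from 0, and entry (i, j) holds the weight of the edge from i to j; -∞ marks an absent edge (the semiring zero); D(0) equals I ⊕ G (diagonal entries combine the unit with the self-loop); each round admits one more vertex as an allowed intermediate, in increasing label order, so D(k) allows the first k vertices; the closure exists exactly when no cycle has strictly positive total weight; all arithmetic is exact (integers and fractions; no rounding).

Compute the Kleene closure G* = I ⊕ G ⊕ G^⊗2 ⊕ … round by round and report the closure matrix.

D(0):
  [0, -∞, -20]
  [-∞, 0, -4]
  [7, 4, 0]
D(1):
  [0, -∞, -20]
  [-∞, 0, -4]
  [7, 4, 0]
D(2):
  [0, -∞, -20]
  [-∞, 0, -4]
  [7, 4, 0]
D(3):
  [0, -16, -20]
  [3, 0, -4]
  [7, 4, 0]
Answer: G* = [[0, -16, -20], [3, 0, -4], [7, 4, 0]]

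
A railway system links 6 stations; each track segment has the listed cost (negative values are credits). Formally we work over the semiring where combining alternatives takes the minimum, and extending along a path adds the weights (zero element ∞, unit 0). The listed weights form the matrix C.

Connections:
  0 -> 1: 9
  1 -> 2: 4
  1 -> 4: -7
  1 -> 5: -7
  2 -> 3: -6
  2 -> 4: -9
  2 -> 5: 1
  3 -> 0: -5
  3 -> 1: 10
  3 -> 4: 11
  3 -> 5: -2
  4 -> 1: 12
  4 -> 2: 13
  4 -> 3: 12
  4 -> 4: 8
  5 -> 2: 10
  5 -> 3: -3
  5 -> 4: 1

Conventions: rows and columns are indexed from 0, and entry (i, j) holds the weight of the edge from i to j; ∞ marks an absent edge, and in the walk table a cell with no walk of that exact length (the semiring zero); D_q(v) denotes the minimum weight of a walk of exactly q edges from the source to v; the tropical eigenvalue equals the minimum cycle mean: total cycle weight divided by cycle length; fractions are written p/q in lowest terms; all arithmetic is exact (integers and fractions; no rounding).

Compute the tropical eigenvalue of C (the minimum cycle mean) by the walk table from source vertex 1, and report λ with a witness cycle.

q=0: [∞, 0, ∞, ∞, ∞, ∞]
q=1: [∞, ∞, 4, ∞, -7, -7]
q=2: [∞, 5, 3, -10, -6, 5]
q=3: [-15, 0, 7, -3, -6, -12]
q=4: [-8, -6, -2, -15, -11, -7]
q=5: [-20, -5, -2, -10, -13, -17]
q=6: [-15, -11, -7, -20, -16, -12]
Optimal cycle mean attained by: cycle 3->5->3, total (-2) + (-3), length 2.
Answer: λ = -5/2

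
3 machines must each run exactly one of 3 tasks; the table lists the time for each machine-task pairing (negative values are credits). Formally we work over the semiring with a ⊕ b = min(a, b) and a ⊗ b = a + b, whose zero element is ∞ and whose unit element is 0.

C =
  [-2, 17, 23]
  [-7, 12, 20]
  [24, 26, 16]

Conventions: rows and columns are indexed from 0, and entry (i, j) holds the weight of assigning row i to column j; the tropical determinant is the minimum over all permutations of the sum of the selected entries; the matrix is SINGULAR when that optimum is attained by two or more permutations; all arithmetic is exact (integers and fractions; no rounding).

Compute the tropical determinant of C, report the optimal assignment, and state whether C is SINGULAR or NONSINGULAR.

σ = (0, 1, 2): (-2) + 12 + 16 = 26
σ = (0, 2, 1): (-2) + 20 + 26 = 44
σ = (1, 0, 2): 17 + (-7) + 16 = 26
σ = (1, 2, 0): 17 + 20 + 24 = 61
σ = (2, 0, 1): 23 + (-7) + 26 = 42
σ = (2, 1, 0): 23 + 12 + 24 = 59
Optimal value attained by: σ = (0, 1, 2).
Answer: det⊕(C) = 26; verdict: SINGULAR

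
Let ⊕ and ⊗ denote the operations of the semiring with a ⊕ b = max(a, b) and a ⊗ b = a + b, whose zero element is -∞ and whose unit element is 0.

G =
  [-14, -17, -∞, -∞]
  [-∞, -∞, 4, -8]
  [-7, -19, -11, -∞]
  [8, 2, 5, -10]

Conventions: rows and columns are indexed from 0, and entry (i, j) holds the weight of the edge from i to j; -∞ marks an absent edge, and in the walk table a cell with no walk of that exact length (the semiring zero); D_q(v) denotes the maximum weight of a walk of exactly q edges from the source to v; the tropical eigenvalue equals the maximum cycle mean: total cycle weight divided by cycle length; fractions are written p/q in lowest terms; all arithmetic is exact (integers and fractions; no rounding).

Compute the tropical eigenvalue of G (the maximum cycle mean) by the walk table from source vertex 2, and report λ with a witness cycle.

q=0: [-∞, -∞, 0, -∞]
q=1: [-7, -19, -11, -∞]
q=2: [-18, -24, -15, -27]
q=3: [-19, -25, -20, -32]
q=4: [-24, -30, -21, -33]
Optimal cycle mean attained by: cycle 1->3->1, total (-8) + 2, length 2.
Answer: λ = -3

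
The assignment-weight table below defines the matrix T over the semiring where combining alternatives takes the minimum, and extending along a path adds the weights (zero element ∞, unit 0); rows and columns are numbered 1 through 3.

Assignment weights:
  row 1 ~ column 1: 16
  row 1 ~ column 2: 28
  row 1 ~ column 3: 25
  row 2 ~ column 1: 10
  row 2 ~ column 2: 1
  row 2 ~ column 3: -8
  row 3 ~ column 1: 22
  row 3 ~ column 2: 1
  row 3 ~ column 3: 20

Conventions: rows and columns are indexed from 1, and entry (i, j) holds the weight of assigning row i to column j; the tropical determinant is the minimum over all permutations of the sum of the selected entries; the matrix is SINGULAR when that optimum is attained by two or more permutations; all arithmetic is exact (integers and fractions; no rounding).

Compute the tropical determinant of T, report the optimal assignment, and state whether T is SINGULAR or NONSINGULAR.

σ = (1, 2, 3): 16 + 1 + 20 = 37
σ = (1, 3, 2): 16 + (-8) + 1 = 9
σ = (2, 1, 3): 28 + 10 + 20 = 58
σ = (2, 3, 1): 28 + (-8) + 22 = 42
σ = (3, 1, 2): 25 + 10 + 1 = 36
σ = (3, 2, 1): 25 + 1 + 22 = 48
Optimal value attained by: σ = (1, 3, 2).
Answer: det⊕(T) = 9; verdict: NONSINGULAR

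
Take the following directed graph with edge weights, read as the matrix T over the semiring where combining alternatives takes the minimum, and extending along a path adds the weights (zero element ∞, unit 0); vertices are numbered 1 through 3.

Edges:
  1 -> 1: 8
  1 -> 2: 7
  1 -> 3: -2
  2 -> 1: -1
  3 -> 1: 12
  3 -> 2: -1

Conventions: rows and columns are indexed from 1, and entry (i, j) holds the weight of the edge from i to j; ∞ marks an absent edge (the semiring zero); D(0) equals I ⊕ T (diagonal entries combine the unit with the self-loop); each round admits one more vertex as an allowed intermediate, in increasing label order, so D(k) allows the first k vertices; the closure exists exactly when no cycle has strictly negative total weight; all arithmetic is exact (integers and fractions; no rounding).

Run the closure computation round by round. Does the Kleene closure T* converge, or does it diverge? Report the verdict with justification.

D(0):
  [0, 7, -2]
  [-1, 0, ∞]
  [12, -1, 0]
D(1):
  [0, 7, -2]
  [-1, 0, -3]
  [12, -1, 0]
Detection: at round 2, diagonal entry (3, 3) turns strictly negative.
Key observation: the cycle 3->2->1->3 has total weight (-1) + (-1) + (-2), which is strictly negative.
Answer: DIVERGES — negative cycle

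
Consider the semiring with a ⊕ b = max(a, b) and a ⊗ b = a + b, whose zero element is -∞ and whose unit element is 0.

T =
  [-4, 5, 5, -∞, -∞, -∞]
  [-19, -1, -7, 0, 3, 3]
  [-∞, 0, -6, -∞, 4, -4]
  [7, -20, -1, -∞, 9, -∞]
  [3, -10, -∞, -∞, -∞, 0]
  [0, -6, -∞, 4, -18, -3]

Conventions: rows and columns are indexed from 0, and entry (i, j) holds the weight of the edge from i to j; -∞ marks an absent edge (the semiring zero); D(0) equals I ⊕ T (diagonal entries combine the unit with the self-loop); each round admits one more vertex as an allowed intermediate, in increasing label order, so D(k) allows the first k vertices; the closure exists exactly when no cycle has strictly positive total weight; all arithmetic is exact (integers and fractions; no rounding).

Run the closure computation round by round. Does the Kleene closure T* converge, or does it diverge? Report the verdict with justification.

D(0):
  [0, 5, 5, -∞, -∞, -∞]
  [-19, 0, -7, 0, 3, 3]
  [-∞, 0, 0, -∞, 4, -4]
  [7, -20, -1, 0, 9, -∞]
  [3, -10, -∞, -∞, 0, 0]
  [0, -6, -∞, 4, -18, 0]
D(1):
  [0, 5, 5, -∞, -∞, -∞]
  [-19, 0, -7, 0, 3, 3]
  [-∞, 0, 0, -∞, 4, -4]
  [7, 12, 12, 0, 9, -∞]
  [3, 8, 8, -∞, 0, 0]
  [0, 5, 5, 4, -18, 0]
Detection: at round 2, diagonal entry (3, 3) turns strictly positive.
Key observation: the cycle 3->0->1->3 has total weight 7 + 5 + 0, which is strictly positive.
Answer: DIVERGES — positive cycle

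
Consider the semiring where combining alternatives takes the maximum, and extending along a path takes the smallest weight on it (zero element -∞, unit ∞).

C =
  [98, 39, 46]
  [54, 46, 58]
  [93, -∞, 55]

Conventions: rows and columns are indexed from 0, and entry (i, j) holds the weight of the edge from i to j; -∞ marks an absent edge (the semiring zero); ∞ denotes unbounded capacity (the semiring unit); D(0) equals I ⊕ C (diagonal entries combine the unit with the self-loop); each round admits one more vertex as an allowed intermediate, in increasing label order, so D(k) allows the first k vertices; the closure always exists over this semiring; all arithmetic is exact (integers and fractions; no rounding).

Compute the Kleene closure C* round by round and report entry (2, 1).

D(0):
  [∞, 39, 46]
  [54, ∞, 58]
  [93, -∞, ∞]
D(1):
  [∞, 39, 46]
  [54, ∞, 58]
  [93, 39, ∞]
D(2):
  [∞, 39, 46]
  [54, ∞, 58]
  [93, 39, ∞]
D(3):
  [∞, 39, 46]
  [58, ∞, 58]
  [93, 39, ∞]
Answer: C*[2][1] = 39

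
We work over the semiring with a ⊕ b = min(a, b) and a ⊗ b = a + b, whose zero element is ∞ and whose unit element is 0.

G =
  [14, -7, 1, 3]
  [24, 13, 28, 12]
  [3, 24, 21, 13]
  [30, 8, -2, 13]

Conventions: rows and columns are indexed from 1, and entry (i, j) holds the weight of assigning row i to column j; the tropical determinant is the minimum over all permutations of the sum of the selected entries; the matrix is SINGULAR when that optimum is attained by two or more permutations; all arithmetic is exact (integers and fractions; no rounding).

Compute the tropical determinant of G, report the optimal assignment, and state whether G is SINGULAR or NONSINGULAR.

σ = (1, 2, 3, 4): 14 + 13 + 21 + 13 = 61
σ = (1, 2, 4, 3): 14 + 13 + 13 + (-2) = 38
σ = (1, 3, 2, 4): 14 + 28 + 24 + 13 = 79
σ = (1, 3, 4, 2): 14 + 28 + 13 + 8 = 63
σ = (1, 4, 2, 3): 14 + 12 + 24 + (-2) = 48
σ = (1, 4, 3, 2): 14 + 12 + 21 + 8 = 55
σ = (2, 1, 3, 4): (-7) + 24 + 21 + 13 = 51
σ = (2, 1, 4, 3): (-7) + 24 + 13 + (-2) = 28
σ = (2, 3, 1, 4): (-7) + 28 + 3 + 13 = 37
σ = (2, 3, 4, 1): (-7) + 28 + 13 + 30 = 64
σ = (2, 4, 1, 3): (-7) + 12 + 3 + (-2) = 6
σ = (2, 4, 3, 1): (-7) + 12 + 21 + 30 = 56
σ = (3, 1, 2, 4): 1 + 24 + 24 + 13 = 62
σ = (3, 1, 4, 2): 1 + 24 + 13 + 8 = 46
σ = (3, 2, 1, 4): 1 + 13 + 3 + 13 = 30
σ = (3, 2, 4, 1): 1 + 13 + 13 + 30 = 57
σ = (3, 4, 1, 2): 1 + 12 + 3 + 8 = 24
σ = (3, 4, 2, 1): 1 + 12 + 24 + 30 = 67
σ = (4, 1, 2, 3): 3 + 24 + 24 + (-2) = 49
σ = (4, 1, 3, 2): 3 + 24 + 21 + 8 = 56
σ = (4, 2, 1, 3): 3 + 13 + 3 + (-2) = 17
σ = (4, 2, 3, 1): 3 + 13 + 21 + 30 = 67
σ = (4, 3, 1, 2): 3 + 28 + 3 + 8 = 42
σ = (4, 3, 2, 1): 3 + 28 + 24 + 30 = 85
Optimal value attained by: σ = (2, 4, 1, 3).
Answer: det⊕(G) = 6; verdict: NONSINGULAR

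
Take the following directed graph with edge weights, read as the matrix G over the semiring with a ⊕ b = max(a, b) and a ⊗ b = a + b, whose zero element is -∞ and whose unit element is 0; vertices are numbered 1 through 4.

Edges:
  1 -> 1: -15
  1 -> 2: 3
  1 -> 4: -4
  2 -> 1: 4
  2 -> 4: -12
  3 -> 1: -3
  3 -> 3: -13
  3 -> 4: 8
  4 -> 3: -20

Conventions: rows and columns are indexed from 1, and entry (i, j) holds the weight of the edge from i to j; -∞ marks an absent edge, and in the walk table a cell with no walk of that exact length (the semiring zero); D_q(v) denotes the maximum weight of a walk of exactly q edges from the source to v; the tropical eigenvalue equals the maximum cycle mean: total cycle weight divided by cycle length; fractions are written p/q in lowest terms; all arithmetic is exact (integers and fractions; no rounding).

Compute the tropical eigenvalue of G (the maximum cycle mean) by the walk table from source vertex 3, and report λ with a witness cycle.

q=0: [-∞, -∞, 0, -∞]
q=1: [-3, -∞, -13, 8]
q=2: [-16, 0, -12, -5]
q=3: [4, -13, -25, -4]
q=4: [-9, 7, -24, 0]
Optimal cycle mean attained by: cycle 1->2->1, total 3 + 4, length 2.
Answer: λ = 7/2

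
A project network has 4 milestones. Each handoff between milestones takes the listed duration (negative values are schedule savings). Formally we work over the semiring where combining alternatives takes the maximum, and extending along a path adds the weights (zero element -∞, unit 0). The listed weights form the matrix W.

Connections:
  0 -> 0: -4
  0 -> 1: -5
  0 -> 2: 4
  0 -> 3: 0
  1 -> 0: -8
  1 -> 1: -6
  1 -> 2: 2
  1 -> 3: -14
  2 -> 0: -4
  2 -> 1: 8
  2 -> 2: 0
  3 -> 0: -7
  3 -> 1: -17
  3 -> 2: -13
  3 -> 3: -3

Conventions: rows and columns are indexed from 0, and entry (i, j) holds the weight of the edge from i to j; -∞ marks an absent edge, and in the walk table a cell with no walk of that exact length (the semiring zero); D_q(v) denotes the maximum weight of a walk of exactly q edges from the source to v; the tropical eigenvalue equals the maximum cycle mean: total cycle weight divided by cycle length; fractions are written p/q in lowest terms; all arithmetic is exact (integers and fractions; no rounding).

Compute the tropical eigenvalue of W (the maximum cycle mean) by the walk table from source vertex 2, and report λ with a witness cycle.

q=0: [-∞, -∞, 0, -∞]
q=1: [-4, 8, 0, -∞]
q=2: [0, 8, 10, -4]
q=3: [6, 18, 10, 0]
q=4: [10, 18, 20, 6]
Optimal cycle mean attained by: cycle 1->2->1, total 2 + 8, length 2.
Answer: λ = 5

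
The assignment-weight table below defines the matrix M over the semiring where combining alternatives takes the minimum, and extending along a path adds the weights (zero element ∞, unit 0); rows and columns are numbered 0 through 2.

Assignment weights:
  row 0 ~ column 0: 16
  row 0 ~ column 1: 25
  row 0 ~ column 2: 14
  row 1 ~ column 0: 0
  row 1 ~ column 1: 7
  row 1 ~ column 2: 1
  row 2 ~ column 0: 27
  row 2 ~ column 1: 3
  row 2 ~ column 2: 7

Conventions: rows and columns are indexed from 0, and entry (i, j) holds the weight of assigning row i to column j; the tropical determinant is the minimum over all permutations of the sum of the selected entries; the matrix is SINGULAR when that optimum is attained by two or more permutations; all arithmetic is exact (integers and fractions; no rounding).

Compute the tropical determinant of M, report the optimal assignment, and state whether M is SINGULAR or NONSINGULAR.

σ = (0, 1, 2): 16 + 7 + 7 = 30
σ = (0, 2, 1): 16 + 1 + 3 = 20
σ = (1, 0, 2): 25 + 0 + 7 = 32
σ = (1, 2, 0): 25 + 1 + 27 = 53
σ = (2, 0, 1): 14 + 0 + 3 = 17
σ = (2, 1, 0): 14 + 7 + 27 = 48
Optimal value attained by: σ = (2, 0, 1).
Answer: det⊕(M) = 17; verdict: NONSINGULAR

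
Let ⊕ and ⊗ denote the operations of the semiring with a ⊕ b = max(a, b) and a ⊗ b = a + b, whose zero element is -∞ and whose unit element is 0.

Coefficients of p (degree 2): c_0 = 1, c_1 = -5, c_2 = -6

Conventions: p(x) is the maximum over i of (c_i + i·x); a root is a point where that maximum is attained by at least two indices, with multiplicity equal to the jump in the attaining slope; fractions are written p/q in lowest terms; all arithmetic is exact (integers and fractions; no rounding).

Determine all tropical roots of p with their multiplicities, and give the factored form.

hull edge (i=0, c=1) to (i=2, c=-6): slope -7/2, span 2
Factored form: p(x) = -6 ⊗ (x ⊕ 7/2) ⊗ (x ⊕ 7/2)
Answer: roots = 7/2 (mult 2)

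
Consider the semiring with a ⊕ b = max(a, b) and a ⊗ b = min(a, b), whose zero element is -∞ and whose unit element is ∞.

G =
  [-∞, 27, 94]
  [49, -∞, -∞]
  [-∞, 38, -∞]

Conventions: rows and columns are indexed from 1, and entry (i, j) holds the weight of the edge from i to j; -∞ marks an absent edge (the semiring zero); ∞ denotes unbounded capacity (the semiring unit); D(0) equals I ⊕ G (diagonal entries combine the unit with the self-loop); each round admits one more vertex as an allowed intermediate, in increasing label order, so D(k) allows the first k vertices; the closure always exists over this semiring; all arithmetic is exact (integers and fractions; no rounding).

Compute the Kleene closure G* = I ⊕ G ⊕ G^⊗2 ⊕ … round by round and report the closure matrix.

D(0):
  [∞, 27, 94]
  [49, ∞, -∞]
  [-∞, 38, ∞]
D(1):
  [∞, 27, 94]
  [49, ∞, 49]
  [-∞, 38, ∞]
D(2):
  [∞, 27, 94]
  [49, ∞, 49]
  [38, 38, ∞]
D(3):
  [∞, 38, 94]
  [49, ∞, 49]
  [38, 38, ∞]
Answer: G* = [[∞, 38, 94], [49, ∞, 49], [38, 38, ∞]]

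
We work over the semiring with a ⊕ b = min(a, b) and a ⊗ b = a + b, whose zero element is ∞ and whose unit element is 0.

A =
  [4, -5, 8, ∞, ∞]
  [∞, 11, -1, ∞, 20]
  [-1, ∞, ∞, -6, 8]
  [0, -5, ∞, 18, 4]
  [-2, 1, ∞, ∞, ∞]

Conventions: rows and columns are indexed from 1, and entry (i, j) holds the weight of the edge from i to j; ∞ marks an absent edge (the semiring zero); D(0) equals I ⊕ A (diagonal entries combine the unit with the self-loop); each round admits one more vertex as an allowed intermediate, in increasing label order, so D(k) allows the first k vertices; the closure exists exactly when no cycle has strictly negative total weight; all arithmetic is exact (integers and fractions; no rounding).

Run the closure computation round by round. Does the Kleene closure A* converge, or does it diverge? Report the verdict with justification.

D(0):
  [0, -5, 8, ∞, ∞]
  [∞, 0, -1, ∞, 20]
  [-1, ∞, 0, -6, 8]
  [0, -5, ∞, 0, 4]
  [-2, 1, ∞, ∞, 0]
D(1):
  [0, -5, 8, ∞, ∞]
  [∞, 0, -1, ∞, 20]
  [-1, -6, 0, -6, 8]
  [0, -5, 8, 0, 4]
  [-2, -7, 6, ∞, 0]
Detection: at round 2, diagonal entry (3, 3) turns strictly negative.
Key observation: the cycle 3->1->2->3 has total weight (-1) + (-5) + (-1), which is strictly negative.
Answer: DIVERGES — negative cycle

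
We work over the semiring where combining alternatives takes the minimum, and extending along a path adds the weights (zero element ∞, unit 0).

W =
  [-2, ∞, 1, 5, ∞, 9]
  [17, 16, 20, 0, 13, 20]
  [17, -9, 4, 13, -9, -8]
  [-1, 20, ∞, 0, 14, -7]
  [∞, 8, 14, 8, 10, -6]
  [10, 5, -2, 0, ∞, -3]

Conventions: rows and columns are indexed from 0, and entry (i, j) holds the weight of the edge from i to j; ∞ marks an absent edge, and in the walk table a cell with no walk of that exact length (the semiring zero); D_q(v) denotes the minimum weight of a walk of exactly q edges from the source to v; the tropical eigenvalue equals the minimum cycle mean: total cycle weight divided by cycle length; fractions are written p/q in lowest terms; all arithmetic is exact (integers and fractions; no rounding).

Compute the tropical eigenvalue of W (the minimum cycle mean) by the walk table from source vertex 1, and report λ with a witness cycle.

q=0: [∞, 0, ∞, ∞, ∞, ∞]
q=1: [17, 16, 20, 0, 13, 20]
q=2: [-1, 11, 18, 0, 11, -7]
q=3: [-3, -2, -9, -7, 9, -10]
q=4: [-8, -18, -12, -10, -18, -17]
q=5: [-11, -21, -19, -18, -21, -24]
q=6: [-19, -28, -26, -24, -28, -27]
Optimal cycle mean attained by: cycle 2->4->5->2, total (-9) + (-6) + (-2), length 3.
Answer: λ = -17/3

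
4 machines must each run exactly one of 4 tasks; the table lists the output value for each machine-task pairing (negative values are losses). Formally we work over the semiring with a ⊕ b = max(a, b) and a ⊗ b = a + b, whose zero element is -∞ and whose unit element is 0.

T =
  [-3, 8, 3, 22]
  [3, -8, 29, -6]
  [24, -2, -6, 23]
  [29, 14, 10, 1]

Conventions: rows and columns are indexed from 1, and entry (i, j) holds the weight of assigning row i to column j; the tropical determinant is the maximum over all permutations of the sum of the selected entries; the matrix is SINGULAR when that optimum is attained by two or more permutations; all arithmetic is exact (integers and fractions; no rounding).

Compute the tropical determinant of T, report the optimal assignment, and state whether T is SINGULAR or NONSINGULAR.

σ = (1, 2, 3, 4): (-3) + (-8) + (-6) + 1 = -16
σ = (1, 2, 4, 3): (-3) + (-8) + 23 + 10 = 22
σ = (1, 3, 2, 4): (-3) + 29 + (-2) + 1 = 25
σ = (1, 3, 4, 2): (-3) + 29 + 23 + 14 = 63
σ = (1, 4, 2, 3): (-3) + (-6) + (-2) + 10 = -1
σ = (1, 4, 3, 2): (-3) + (-6) + (-6) + 14 = -1
σ = (2, 1, 3, 4): 8 + 3 + (-6) + 1 = 6
σ = (2, 1, 4, 3): 8 + 3 + 23 + 10 = 44
σ = (2, 3, 1, 4): 8 + 29 + 24 + 1 = 62
σ = (2, 3, 4, 1): 8 + 29 + 23 + 29 = 89
σ = (2, 4, 1, 3): 8 + (-6) + 24 + 10 = 36
σ = (2, 4, 3, 1): 8 + (-6) + (-6) + 29 = 25
σ = (3, 1, 2, 4): 3 + 3 + (-2) + 1 = 5
σ = (3, 1, 4, 2): 3 + 3 + 23 + 14 = 43
σ = (3, 2, 1, 4): 3 + (-8) + 24 + 1 = 20
σ = (3, 2, 4, 1): 3 + (-8) + 23 + 29 = 47
σ = (3, 4, 1, 2): 3 + (-6) + 24 + 14 = 35
σ = (3, 4, 2, 1): 3 + (-6) + (-2) + 29 = 24
σ = (4, 1, 2, 3): 22 + 3 + (-2) + 10 = 33
σ = (4, 1, 3, 2): 22 + 3 + (-6) + 14 = 33
σ = (4, 2, 1, 3): 22 + (-8) + 24 + 10 = 48
σ = (4, 2, 3, 1): 22 + (-8) + (-6) + 29 = 37
σ = (4, 3, 1, 2): 22 + 29 + 24 + 14 = 89
σ = (4, 3, 2, 1): 22 + 29 + (-2) + 29 = 78
Optimal value attained by: σ = (2, 3, 4, 1).
Answer: det⊕(T) = 89; verdict: SINGULAR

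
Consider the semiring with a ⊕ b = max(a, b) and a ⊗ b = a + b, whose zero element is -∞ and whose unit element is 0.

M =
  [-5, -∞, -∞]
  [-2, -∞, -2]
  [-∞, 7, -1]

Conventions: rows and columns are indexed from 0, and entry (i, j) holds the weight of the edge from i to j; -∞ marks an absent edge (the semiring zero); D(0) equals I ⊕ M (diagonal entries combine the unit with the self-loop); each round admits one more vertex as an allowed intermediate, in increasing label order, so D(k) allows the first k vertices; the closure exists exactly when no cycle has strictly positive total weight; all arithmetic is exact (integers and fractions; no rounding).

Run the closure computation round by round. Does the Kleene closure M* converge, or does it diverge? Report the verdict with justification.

D(0):
  [0, -∞, -∞]
  [-2, 0, -2]
  [-∞, 7, 0]
D(1):
  [0, -∞, -∞]
  [-2, 0, -2]
  [-∞, 7, 0]
Detection: at round 2, diagonal entry (2, 2) turns strictly positive.
Key observation: the cycle 2->1->2 has total weight 7 + (-2), which is strictly positive.
Answer: DIVERGES — positive cycle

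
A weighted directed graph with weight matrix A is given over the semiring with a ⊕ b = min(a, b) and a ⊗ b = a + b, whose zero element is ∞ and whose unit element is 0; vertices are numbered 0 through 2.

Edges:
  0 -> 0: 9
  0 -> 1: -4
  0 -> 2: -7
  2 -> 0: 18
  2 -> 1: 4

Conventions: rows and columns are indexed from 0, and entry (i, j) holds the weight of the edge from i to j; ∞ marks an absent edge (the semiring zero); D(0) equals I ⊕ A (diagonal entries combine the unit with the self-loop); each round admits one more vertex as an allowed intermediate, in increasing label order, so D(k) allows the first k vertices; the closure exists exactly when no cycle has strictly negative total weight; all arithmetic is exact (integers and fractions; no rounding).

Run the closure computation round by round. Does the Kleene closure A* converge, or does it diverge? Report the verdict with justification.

D(0):
  [0, -4, -7]
  [∞, 0, ∞]
  [18, 4, 0]
D(1):
  [0, -4, -7]
  [∞, 0, ∞]
  [18, 4, 0]
D(2):
  [0, -4, -7]
  [∞, 0, ∞]
  [18, 4, 0]
D(3):
  [0, -4, -7]
  [∞, 0, ∞]
  [18, 4, 0]
Key observation: every diagonal entry stays at the unit through all rounds, so no improving cycle exists.
Answer: CONVERGES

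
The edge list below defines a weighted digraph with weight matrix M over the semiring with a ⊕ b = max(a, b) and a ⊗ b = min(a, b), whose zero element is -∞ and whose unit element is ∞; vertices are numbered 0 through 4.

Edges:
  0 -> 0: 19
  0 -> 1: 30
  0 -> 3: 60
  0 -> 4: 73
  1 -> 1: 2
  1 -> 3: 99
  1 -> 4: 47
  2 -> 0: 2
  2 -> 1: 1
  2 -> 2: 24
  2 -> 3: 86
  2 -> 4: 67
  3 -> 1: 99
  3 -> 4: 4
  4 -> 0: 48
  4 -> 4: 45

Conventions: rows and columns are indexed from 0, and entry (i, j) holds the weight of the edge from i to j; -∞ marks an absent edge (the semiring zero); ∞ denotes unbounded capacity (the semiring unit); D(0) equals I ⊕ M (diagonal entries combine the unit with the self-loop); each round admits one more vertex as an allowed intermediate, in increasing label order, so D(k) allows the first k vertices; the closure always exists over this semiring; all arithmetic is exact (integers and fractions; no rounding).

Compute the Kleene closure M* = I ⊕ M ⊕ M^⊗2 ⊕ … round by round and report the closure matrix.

D(0):
  [∞, 30, -∞, 60, 73]
  [-∞, ∞, -∞, 99, 47]
  [2, 1, ∞, 86, 67]
  [-∞, 99, -∞, ∞, 4]
  [48, -∞, -∞, -∞, ∞]
D(1):
  [∞, 30, -∞, 60, 73]
  [-∞, ∞, -∞, 99, 47]
  [2, 2, ∞, 86, 67]
  [-∞, 99, -∞, ∞, 4]
  [48, 30, -∞, 48, ∞]
D(2):
  [∞, 30, -∞, 60, 73]
  [-∞, ∞, -∞, 99, 47]
  [2, 2, ∞, 86, 67]
  [-∞, 99, -∞, ∞, 47]
  [48, 30, -∞, 48, ∞]
D(3):
  [∞, 30, -∞, 60, 73]
  [-∞, ∞, -∞, 99, 47]
  [2, 2, ∞, 86, 67]
  [-∞, 99, -∞, ∞, 47]
  [48, 30, -∞, 48, ∞]
D(4):
  [∞, 60, -∞, 60, 73]
  [-∞, ∞, -∞, 99, 47]
  [2, 86, ∞, 86, 67]
  [-∞, 99, -∞, ∞, 47]
  [48, 48, -∞, 48, ∞]
D(5):
  [∞, 60, -∞, 60, 73]
  [47, ∞, -∞, 99, 47]
  [48, 86, ∞, 86, 67]
  [47, 99, -∞, ∞, 47]
  [48, 48, -∞, 48, ∞]
Answer: M* = [[∞, 60, -∞, 60, 73], [47, ∞, -∞, 99, 47], [48, 86, ∞, 86, 67], [47, 99, -∞, ∞, 47], [48, 48, -∞, 48, ∞]]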